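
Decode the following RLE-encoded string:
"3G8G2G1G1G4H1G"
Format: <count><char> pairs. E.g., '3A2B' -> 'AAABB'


Expanding each <count><char> pair:
  3G -> 'GGG'
  8G -> 'GGGGGGGG'
  2G -> 'GG'
  1G -> 'G'
  1G -> 'G'
  4H -> 'HHHH'
  1G -> 'G'

Decoded = GGGGGGGGGGGGGGGHHHHG


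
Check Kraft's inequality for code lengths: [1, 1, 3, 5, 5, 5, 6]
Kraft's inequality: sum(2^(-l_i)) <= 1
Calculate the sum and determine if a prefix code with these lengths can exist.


Sum = 2^(-1) + 2^(-1) + 2^(-3) + 2^(-5) + 2^(-5) + 2^(-5) + 2^(-6)
    = 0.5 + 0.5 + 0.125 + 0.03125 + 0.03125 + 0.03125 + 0.015625
    = 79/64 = 1.234375
Since 1.234375 > 1, Kraft's inequality is NOT satisfied.
A prefix code with these lengths CANNOT exist.

Kraft sum = 1.234375. Not satisfied.


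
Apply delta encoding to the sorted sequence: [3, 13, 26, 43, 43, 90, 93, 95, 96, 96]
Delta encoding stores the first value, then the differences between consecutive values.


First value: 3
Deltas:
  13 - 3 = 10
  26 - 13 = 13
  43 - 26 = 17
  43 - 43 = 0
  90 - 43 = 47
  93 - 90 = 3
  95 - 93 = 2
  96 - 95 = 1
  96 - 96 = 0


Delta encoded: [3, 10, 13, 17, 0, 47, 3, 2, 1, 0]


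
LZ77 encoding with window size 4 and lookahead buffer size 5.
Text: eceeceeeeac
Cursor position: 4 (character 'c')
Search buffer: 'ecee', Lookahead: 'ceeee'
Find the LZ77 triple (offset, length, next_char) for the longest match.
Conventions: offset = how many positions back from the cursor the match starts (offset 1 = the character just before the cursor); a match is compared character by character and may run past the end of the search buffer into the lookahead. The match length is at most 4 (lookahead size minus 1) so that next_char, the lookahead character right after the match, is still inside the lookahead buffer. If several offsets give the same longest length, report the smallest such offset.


Try each offset into the search buffer:
  offset=1 (pos 3, char 'e'): match length 0
  offset=2 (pos 2, char 'e'): match length 0
  offset=3 (pos 1, char 'c'): match length 3
  offset=4 (pos 0, char 'e'): match length 0
Longest match has length 3 at offset 3.
next_char = character at position 4 + 3 = 7 -> 'e'

Best match: offset=3, length=3 (matching 'cee' starting at position 1)
LZ77 triple: (3, 3, 'e')


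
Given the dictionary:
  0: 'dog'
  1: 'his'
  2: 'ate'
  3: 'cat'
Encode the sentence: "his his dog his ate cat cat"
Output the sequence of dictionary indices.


Look up each word in the dictionary:
  'his' -> 1
  'his' -> 1
  'dog' -> 0
  'his' -> 1
  'ate' -> 2
  'cat' -> 3
  'cat' -> 3

Encoded: [1, 1, 0, 1, 2, 3, 3]


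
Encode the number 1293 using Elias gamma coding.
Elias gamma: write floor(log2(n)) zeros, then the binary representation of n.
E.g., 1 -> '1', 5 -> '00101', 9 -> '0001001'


num_bits = floor(log2(1293)) + 1 = 11
leading_zeros = num_bits - 1 = 10
binary(1293) = 10100001101

Elias gamma(1293) = '0000000000' + '10100001101' = 000000000010100001101 (21 bits)


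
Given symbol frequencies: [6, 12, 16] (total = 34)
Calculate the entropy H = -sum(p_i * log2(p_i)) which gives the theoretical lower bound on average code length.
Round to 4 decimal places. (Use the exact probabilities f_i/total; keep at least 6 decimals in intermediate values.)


Per-symbol terms -p_i * log2(p_i) with p_i = f_i/34:
  p = 6/34 = 0.176471: log2(p) = -2.502500, -p*log2(p) = 0.441618
  p = 12/34 = 0.352941: log2(p) = -1.502500, -p*log2(p) = 0.530294
  p = 16/34 = 0.470588: log2(p) = -1.087463, -p*log2(p) = 0.511747
H = 0.441618 + 0.530294 + 0.511747 = 1.483659

H = 1.4837 bits/symbol


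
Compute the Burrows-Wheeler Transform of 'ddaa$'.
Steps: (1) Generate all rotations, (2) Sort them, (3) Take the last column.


Rotations (sorted):
  0: $ddaa -> last char: a
  1: a$dda -> last char: a
  2: aa$dd -> last char: d
  3: daa$d -> last char: d
  4: ddaa$ -> last char: $


BWT = aadd$


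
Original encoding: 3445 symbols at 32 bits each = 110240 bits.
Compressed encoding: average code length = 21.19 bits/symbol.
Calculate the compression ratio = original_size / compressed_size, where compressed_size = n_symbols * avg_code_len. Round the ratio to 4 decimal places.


original_size = n_symbols * orig_bits = 3445 * 32 = 110240 bits
compressed_size = n_symbols * avg_code_len = 3445 * 21.19 = 72999.55 bits
ratio = original_size / compressed_size = 110240 / 72999.55 = 1.5101

Compression ratio = 1.5101


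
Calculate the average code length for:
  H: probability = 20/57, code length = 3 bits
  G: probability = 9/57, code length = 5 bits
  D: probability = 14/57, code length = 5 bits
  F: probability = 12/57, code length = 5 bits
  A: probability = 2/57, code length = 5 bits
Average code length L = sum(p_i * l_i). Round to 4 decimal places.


Weighted contributions p_i * l_i:
  H: (20/57) * 3 = 60/57
  G: (9/57) * 5 = 45/57
  D: (14/57) * 5 = 70/57
  F: (12/57) * 5 = 60/57
  A: (2/57) * 5 = 10/57
Sum = (60 + 45 + 70 + 60 + 10)/57 = 245/57

L = 245/57 = 4.2982 bits/symbol


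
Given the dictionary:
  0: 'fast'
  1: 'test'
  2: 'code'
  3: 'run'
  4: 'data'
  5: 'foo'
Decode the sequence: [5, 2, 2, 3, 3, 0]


Look up each index in the dictionary:
  5 -> 'foo'
  2 -> 'code'
  2 -> 'code'
  3 -> 'run'
  3 -> 'run'
  0 -> 'fast'

Decoded: "foo code code run run fast"


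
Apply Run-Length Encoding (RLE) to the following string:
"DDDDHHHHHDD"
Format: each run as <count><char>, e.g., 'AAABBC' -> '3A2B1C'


Scanning runs left to right:
  i=0: run of 'D' x 4 -> '4D'
  i=4: run of 'H' x 5 -> '5H'
  i=9: run of 'D' x 2 -> '2D'

RLE = 4D5H2D


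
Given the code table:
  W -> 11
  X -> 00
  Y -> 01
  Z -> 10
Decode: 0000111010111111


Decoding:
00 -> X
00 -> X
11 -> W
10 -> Z
10 -> Z
11 -> W
11 -> W
11 -> W


Result: XXWZZWWW


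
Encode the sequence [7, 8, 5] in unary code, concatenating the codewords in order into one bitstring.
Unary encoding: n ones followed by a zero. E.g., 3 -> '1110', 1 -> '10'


Encode each number as n ones followed by a terminating 0:
  7 -> 11111110 (8 bits)
  8 -> 111111110 (9 bits)
  5 -> 111110 (6 bits)
Total length = 8 + 9 + 6 = 23 bits.

Unary([7, 8, 5]) = 11111110111111110111110 (23 bits)


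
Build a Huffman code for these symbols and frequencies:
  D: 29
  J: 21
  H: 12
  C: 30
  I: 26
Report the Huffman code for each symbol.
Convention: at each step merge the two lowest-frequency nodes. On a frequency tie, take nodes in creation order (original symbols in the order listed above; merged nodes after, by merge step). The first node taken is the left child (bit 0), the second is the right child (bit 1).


Huffman tree construction:
Step 1: Merge H(12) + J(21) = 33
Step 2: Merge I(26) + D(29) = 55
Step 3: Merge C(30) + (H+J)(33) = 63
Step 4: Merge (I+D)(55) + (C+(H+J))(63) = 118
Read each symbol's code off the tree from the root (left child = 0, right child = 1).

Codes:
  D: 01 (length 2)
  J: 111 (length 3)
  H: 110 (length 3)
  C: 10 (length 2)
  I: 00 (length 2)
Average code length: 269/118 = 2.2797 bits/symbol


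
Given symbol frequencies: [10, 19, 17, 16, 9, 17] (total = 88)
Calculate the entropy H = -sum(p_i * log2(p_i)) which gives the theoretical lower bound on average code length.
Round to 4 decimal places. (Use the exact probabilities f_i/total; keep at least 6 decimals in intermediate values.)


Per-symbol terms -p_i * log2(p_i) with p_i = f_i/88:
  p = 10/88 = 0.113636: log2(p) = -3.137504, -p*log2(p) = 0.356534
  p = 19/88 = 0.215909: log2(p) = -2.211504, -p*log2(p) = 0.477484
  p = 17/88 = 0.193182: log2(p) = -2.371969, -p*log2(p) = 0.458221
  p = 16/88 = 0.181818: log2(p) = -2.459432, -p*log2(p) = 0.447169
  p = 9/88 = 0.102273: log2(p) = -3.289507, -p*log2(p) = 0.336427
  p = 17/88 = 0.193182: log2(p) = -2.371969, -p*log2(p) = 0.458221
H = 0.356534 + 0.477484 + 0.458221 + 0.447169 + 0.336427 + 0.458221 = 2.534056

H = 2.5341 bits/symbol


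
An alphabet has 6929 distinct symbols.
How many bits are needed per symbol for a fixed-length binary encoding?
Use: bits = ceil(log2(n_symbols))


log2(6929) = 12.7584
Bracket: 2^12 = 4096 < 6929 <= 2^13 = 8192
So ceil(log2(6929)) = 13

bits = ceil(log2(6929)) = ceil(12.7584) = 13 bits


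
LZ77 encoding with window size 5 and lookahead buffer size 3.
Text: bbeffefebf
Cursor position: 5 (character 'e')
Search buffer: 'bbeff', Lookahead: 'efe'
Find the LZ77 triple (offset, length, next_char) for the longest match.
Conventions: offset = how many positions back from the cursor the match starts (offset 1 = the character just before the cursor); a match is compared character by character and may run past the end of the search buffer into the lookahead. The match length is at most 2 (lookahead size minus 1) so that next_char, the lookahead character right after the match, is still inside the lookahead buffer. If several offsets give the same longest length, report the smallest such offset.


Try each offset into the search buffer:
  offset=1 (pos 4, char 'f'): match length 0
  offset=2 (pos 3, char 'f'): match length 0
  offset=3 (pos 2, char 'e'): match length 2
  offset=4 (pos 1, char 'b'): match length 0
  offset=5 (pos 0, char 'b'): match length 0
Longest match has length 2 at offset 3.
next_char = character at position 5 + 2 = 7 -> 'e'

Best match: offset=3, length=2 (matching 'ef' starting at position 2)
LZ77 triple: (3, 2, 'e')


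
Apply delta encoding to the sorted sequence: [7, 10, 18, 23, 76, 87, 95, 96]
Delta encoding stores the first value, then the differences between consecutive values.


First value: 7
Deltas:
  10 - 7 = 3
  18 - 10 = 8
  23 - 18 = 5
  76 - 23 = 53
  87 - 76 = 11
  95 - 87 = 8
  96 - 95 = 1


Delta encoded: [7, 3, 8, 5, 53, 11, 8, 1]


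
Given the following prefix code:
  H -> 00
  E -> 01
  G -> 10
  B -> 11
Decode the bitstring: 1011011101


Decoding step by step:
Bits 10 -> G
Bits 11 -> B
Bits 01 -> E
Bits 11 -> B
Bits 01 -> E


Decoded message: GBEBE


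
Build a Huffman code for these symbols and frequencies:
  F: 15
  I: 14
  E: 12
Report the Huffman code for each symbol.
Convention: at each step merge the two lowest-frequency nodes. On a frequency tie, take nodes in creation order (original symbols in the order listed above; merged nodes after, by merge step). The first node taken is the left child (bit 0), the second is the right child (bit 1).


Huffman tree construction:
Step 1: Merge E(12) + I(14) = 26
Step 2: Merge F(15) + (E+I)(26) = 41
Read each symbol's code off the tree from the root (left child = 0, right child = 1).

Codes:
  F: 0 (length 1)
  I: 11 (length 2)
  E: 10 (length 2)
Average code length: 67/41 = 1.6341 bits/symbol


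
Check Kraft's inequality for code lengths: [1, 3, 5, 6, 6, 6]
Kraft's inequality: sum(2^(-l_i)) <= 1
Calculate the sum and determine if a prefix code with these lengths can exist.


Sum = 2^(-1) + 2^(-3) + 2^(-5) + 2^(-6) + 2^(-6) + 2^(-6)
    = 0.5 + 0.125 + 0.03125 + 0.015625 + 0.015625 + 0.015625
    = 45/64 = 0.703125
Since 0.703125 <= 1, Kraft's inequality IS satisfied.
A prefix code with these lengths CAN exist.

Kraft sum = 0.703125. Satisfied.


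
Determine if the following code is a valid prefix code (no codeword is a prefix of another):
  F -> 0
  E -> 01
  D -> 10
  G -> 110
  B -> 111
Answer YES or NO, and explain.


Checking each pair (does one codeword prefix another?):
  F='0' vs E='01': prefix -- VIOLATION

NO -- this is NOT a valid prefix code. F (0) is a prefix of E (01).


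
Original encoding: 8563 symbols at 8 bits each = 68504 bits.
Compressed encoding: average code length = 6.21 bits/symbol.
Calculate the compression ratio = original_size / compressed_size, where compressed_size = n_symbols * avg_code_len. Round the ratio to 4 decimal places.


original_size = n_symbols * orig_bits = 8563 * 8 = 68504 bits
compressed_size = n_symbols * avg_code_len = 8563 * 6.21 = 53176.23 bits
ratio = original_size / compressed_size = 68504 / 53176.23 = 1.2882

Compression ratio = 1.2882


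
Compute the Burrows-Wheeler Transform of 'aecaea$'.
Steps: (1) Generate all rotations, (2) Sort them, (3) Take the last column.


Rotations (sorted):
  0: $aecaea -> last char: a
  1: a$aecae -> last char: e
  2: aea$aec -> last char: c
  3: aecaea$ -> last char: $
  4: caea$ae -> last char: e
  5: ea$aeca -> last char: a
  6: ecaea$a -> last char: a


BWT = aec$eaa


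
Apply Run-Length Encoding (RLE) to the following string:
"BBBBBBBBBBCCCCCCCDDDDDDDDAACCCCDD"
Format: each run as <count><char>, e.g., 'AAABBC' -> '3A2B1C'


Scanning runs left to right:
  i=0: run of 'B' x 10 -> '10B'
  i=10: run of 'C' x 7 -> '7C'
  i=17: run of 'D' x 8 -> '8D'
  i=25: run of 'A' x 2 -> '2A'
  i=27: run of 'C' x 4 -> '4C'
  i=31: run of 'D' x 2 -> '2D'

RLE = 10B7C8D2A4C2D


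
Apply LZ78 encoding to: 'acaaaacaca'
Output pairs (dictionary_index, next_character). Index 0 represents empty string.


LZ78 encoding steps:
Dictionary: {0: ''}
Step 1: w='' (idx 0), next='a' -> output (0, 'a'), add 'a' as idx 1
Step 2: w='' (idx 0), next='c' -> output (0, 'c'), add 'c' as idx 2
Step 3: w='a' (idx 1), next='a' -> output (1, 'a'), add 'aa' as idx 3
Step 4: w='aa' (idx 3), next='c' -> output (3, 'c'), add 'aac' as idx 4
Step 5: w='a' (idx 1), next='c' -> output (1, 'c'), add 'ac' as idx 5
Step 6: w='a' (idx 1), end of input -> output (1, '')


Encoded: [(0, 'a'), (0, 'c'), (1, 'a'), (3, 'c'), (1, 'c'), (1, '')]


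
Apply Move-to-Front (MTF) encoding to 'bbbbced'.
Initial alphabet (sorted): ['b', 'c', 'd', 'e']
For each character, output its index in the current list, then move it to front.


MTF encoding:
'b': index 0 in ['b', 'c', 'd', 'e'] -> ['b', 'c', 'd', 'e']
'b': index 0 in ['b', 'c', 'd', 'e'] -> ['b', 'c', 'd', 'e']
'b': index 0 in ['b', 'c', 'd', 'e'] -> ['b', 'c', 'd', 'e']
'b': index 0 in ['b', 'c', 'd', 'e'] -> ['b', 'c', 'd', 'e']
'c': index 1 in ['b', 'c', 'd', 'e'] -> ['c', 'b', 'd', 'e']
'e': index 3 in ['c', 'b', 'd', 'e'] -> ['e', 'c', 'b', 'd']
'd': index 3 in ['e', 'c', 'b', 'd'] -> ['d', 'e', 'c', 'b']


Output: [0, 0, 0, 0, 1, 3, 3]


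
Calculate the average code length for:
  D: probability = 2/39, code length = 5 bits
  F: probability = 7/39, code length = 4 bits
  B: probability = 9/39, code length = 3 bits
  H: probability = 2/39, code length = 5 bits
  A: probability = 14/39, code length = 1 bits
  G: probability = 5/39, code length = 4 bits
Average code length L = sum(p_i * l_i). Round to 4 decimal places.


Weighted contributions p_i * l_i:
  D: (2/39) * 5 = 10/39
  F: (7/39) * 4 = 28/39
  B: (9/39) * 3 = 27/39
  H: (2/39) * 5 = 10/39
  A: (14/39) * 1 = 14/39
  G: (5/39) * 4 = 20/39
Sum = (10 + 28 + 27 + 10 + 14 + 20)/39 = 109/39

L = 109/39 = 2.7949 bits/symbol


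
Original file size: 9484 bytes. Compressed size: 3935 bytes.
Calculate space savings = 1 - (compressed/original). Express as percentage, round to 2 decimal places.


ratio = compressed/original = 3935/9484 = 0.414909
savings = 1 - ratio = 1 - 0.414909 = 0.585091
as a percentage: 0.585091 * 100 = 58.51%

Space savings = 1 - 3935/9484 = 58.51%


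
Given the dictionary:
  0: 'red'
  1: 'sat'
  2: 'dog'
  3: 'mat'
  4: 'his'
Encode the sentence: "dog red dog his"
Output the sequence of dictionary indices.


Look up each word in the dictionary:
  'dog' -> 2
  'red' -> 0
  'dog' -> 2
  'his' -> 4

Encoded: [2, 0, 2, 4]


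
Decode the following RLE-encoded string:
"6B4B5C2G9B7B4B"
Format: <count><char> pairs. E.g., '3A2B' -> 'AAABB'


Expanding each <count><char> pair:
  6B -> 'BBBBBB'
  4B -> 'BBBB'
  5C -> 'CCCCC'
  2G -> 'GG'
  9B -> 'BBBBBBBBB'
  7B -> 'BBBBBBB'
  4B -> 'BBBB'

Decoded = BBBBBBBBBBCCCCCGGBBBBBBBBBBBBBBBBBBBB


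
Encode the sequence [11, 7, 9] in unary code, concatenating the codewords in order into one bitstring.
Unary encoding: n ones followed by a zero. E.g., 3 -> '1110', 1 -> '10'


Encode each number as n ones followed by a terminating 0:
  11 -> 111111111110 (12 bits)
  7 -> 11111110 (8 bits)
  9 -> 1111111110 (10 bits)
Total length = 12 + 8 + 10 = 30 bits.

Unary([11, 7, 9]) = 111111111110111111101111111110 (30 bits)


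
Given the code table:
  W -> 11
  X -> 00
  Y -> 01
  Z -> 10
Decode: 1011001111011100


Decoding:
10 -> Z
11 -> W
00 -> X
11 -> W
11 -> W
01 -> Y
11 -> W
00 -> X


Result: ZWXWWYWX


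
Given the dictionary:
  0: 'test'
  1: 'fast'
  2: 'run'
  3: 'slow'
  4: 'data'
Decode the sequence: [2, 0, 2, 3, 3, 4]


Look up each index in the dictionary:
  2 -> 'run'
  0 -> 'test'
  2 -> 'run'
  3 -> 'slow'
  3 -> 'slow'
  4 -> 'data'

Decoded: "run test run slow slow data"


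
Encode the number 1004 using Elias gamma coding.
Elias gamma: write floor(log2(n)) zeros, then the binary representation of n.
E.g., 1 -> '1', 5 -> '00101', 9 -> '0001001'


num_bits = floor(log2(1004)) + 1 = 10
leading_zeros = num_bits - 1 = 9
binary(1004) = 1111101100

Elias gamma(1004) = '000000000' + '1111101100' = 0000000001111101100 (19 bits)


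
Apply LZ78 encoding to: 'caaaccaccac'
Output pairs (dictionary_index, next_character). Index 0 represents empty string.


LZ78 encoding steps:
Dictionary: {0: ''}
Step 1: w='' (idx 0), next='c' -> output (0, 'c'), add 'c' as idx 1
Step 2: w='' (idx 0), next='a' -> output (0, 'a'), add 'a' as idx 2
Step 3: w='a' (idx 2), next='a' -> output (2, 'a'), add 'aa' as idx 3
Step 4: w='c' (idx 1), next='c' -> output (1, 'c'), add 'cc' as idx 4
Step 5: w='a' (idx 2), next='c' -> output (2, 'c'), add 'ac' as idx 5
Step 6: w='c' (idx 1), next='a' -> output (1, 'a'), add 'ca' as idx 6
Step 7: w='c' (idx 1), end of input -> output (1, '')


Encoded: [(0, 'c'), (0, 'a'), (2, 'a'), (1, 'c'), (2, 'c'), (1, 'a'), (1, '')]


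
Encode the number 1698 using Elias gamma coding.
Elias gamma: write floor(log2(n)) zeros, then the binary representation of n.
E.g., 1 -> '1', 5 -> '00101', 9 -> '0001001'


num_bits = floor(log2(1698)) + 1 = 11
leading_zeros = num_bits - 1 = 10
binary(1698) = 11010100010

Elias gamma(1698) = '0000000000' + '11010100010' = 000000000011010100010 (21 bits)


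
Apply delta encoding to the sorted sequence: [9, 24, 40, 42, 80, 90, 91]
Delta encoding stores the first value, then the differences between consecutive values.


First value: 9
Deltas:
  24 - 9 = 15
  40 - 24 = 16
  42 - 40 = 2
  80 - 42 = 38
  90 - 80 = 10
  91 - 90 = 1


Delta encoded: [9, 15, 16, 2, 38, 10, 1]


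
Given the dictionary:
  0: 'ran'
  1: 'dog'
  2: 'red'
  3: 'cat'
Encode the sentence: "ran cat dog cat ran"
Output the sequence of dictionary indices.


Look up each word in the dictionary:
  'ran' -> 0
  'cat' -> 3
  'dog' -> 1
  'cat' -> 3
  'ran' -> 0

Encoded: [0, 3, 1, 3, 0]


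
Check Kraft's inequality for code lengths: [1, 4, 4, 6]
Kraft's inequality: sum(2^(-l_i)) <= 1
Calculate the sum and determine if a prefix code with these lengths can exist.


Sum = 2^(-1) + 2^(-4) + 2^(-4) + 2^(-6)
    = 0.5 + 0.0625 + 0.0625 + 0.015625
    = 41/64 = 0.640625
Since 0.640625 <= 1, Kraft's inequality IS satisfied.
A prefix code with these lengths CAN exist.

Kraft sum = 0.640625. Satisfied.


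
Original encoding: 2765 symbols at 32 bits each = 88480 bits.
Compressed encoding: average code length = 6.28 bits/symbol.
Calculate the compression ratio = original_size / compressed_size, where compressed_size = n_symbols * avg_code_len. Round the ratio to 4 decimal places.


original_size = n_symbols * orig_bits = 2765 * 32 = 88480 bits
compressed_size = n_symbols * avg_code_len = 2765 * 6.28 = 17364.2 bits
ratio = original_size / compressed_size = 88480 / 17364.2 = 5.0955

Compression ratio = 5.0955


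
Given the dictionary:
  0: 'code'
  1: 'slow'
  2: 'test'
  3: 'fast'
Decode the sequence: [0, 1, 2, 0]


Look up each index in the dictionary:
  0 -> 'code'
  1 -> 'slow'
  2 -> 'test'
  0 -> 'code'

Decoded: "code slow test code"


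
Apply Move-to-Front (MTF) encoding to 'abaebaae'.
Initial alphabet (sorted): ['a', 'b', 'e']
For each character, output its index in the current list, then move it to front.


MTF encoding:
'a': index 0 in ['a', 'b', 'e'] -> ['a', 'b', 'e']
'b': index 1 in ['a', 'b', 'e'] -> ['b', 'a', 'e']
'a': index 1 in ['b', 'a', 'e'] -> ['a', 'b', 'e']
'e': index 2 in ['a', 'b', 'e'] -> ['e', 'a', 'b']
'b': index 2 in ['e', 'a', 'b'] -> ['b', 'e', 'a']
'a': index 2 in ['b', 'e', 'a'] -> ['a', 'b', 'e']
'a': index 0 in ['a', 'b', 'e'] -> ['a', 'b', 'e']
'e': index 2 in ['a', 'b', 'e'] -> ['e', 'a', 'b']


Output: [0, 1, 1, 2, 2, 2, 0, 2]


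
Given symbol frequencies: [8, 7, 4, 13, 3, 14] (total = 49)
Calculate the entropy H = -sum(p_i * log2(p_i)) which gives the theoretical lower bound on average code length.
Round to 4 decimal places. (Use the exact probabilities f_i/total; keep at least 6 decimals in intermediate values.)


Per-symbol terms -p_i * log2(p_i) with p_i = f_i/49:
  p = 8/49 = 0.163265: log2(p) = -2.614710, -p*log2(p) = 0.426891
  p = 7/49 = 0.142857: log2(p) = -2.807355, -p*log2(p) = 0.401051
  p = 4/49 = 0.081633: log2(p) = -3.614710, -p*log2(p) = 0.295078
  p = 13/49 = 0.265306: log2(p) = -1.914270, -p*log2(p) = 0.507868
  p = 3/49 = 0.061224: log2(p) = -4.029747, -p*log2(p) = 0.246719
  p = 14/49 = 0.285714: log2(p) = -1.807355, -p*log2(p) = 0.516387
H = 0.426891 + 0.401051 + 0.295078 + 0.507868 + 0.246719 + 0.516387 = 2.393994

H = 2.394 bits/symbol


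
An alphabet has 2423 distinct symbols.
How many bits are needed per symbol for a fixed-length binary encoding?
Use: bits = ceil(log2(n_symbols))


log2(2423) = 11.2426
Bracket: 2^11 = 2048 < 2423 <= 2^12 = 4096
So ceil(log2(2423)) = 12

bits = ceil(log2(2423)) = ceil(11.2426) = 12 bits


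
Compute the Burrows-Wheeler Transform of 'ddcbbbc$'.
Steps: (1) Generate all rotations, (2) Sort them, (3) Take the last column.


Rotations (sorted):
  0: $ddcbbbc -> last char: c
  1: bbbc$ddc -> last char: c
  2: bbc$ddcb -> last char: b
  3: bc$ddcbb -> last char: b
  4: c$ddcbbb -> last char: b
  5: cbbbc$dd -> last char: d
  6: dcbbbc$d -> last char: d
  7: ddcbbbc$ -> last char: $


BWT = ccbbbdd$


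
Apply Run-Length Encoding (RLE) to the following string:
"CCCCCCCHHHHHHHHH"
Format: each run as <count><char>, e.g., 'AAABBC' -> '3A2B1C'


Scanning runs left to right:
  i=0: run of 'C' x 7 -> '7C'
  i=7: run of 'H' x 9 -> '9H'

RLE = 7C9H


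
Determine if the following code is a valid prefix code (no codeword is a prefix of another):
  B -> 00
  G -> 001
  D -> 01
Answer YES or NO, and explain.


Checking each pair (does one codeword prefix another?):
  B='00' vs G='001': prefix -- VIOLATION

NO -- this is NOT a valid prefix code. B (00) is a prefix of G (001).


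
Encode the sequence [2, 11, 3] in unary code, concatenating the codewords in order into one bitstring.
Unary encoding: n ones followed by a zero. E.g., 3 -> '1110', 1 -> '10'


Encode each number as n ones followed by a terminating 0:
  2 -> 110 (3 bits)
  11 -> 111111111110 (12 bits)
  3 -> 1110 (4 bits)
Total length = 3 + 12 + 4 = 19 bits.

Unary([2, 11, 3]) = 1101111111111101110 (19 bits)


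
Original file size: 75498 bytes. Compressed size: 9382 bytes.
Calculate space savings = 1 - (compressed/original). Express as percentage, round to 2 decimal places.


ratio = compressed/original = 9382/75498 = 0.124268
savings = 1 - ratio = 1 - 0.124268 = 0.875732
as a percentage: 0.875732 * 100 = 87.57%

Space savings = 1 - 9382/75498 = 87.57%


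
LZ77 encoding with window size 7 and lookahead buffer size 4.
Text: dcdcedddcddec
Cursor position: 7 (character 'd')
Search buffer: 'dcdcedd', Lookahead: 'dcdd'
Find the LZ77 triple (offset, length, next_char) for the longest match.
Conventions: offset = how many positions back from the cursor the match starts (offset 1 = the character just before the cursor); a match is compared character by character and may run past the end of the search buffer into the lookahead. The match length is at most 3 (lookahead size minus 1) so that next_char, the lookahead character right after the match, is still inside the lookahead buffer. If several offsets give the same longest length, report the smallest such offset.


Try each offset into the search buffer:
  offset=1 (pos 6, char 'd'): match length 1
  offset=2 (pos 5, char 'd'): match length 1
  offset=3 (pos 4, char 'e'): match length 0
  offset=4 (pos 3, char 'c'): match length 0
  offset=5 (pos 2, char 'd'): match length 2
  offset=6 (pos 1, char 'c'): match length 0
  offset=7 (pos 0, char 'd'): match length 3
Longest match has length 3 at offset 7.
next_char = character at position 7 + 3 = 10 -> 'd'

Best match: offset=7, length=3 (matching 'dcd' starting at position 0)
LZ77 triple: (7, 3, 'd')


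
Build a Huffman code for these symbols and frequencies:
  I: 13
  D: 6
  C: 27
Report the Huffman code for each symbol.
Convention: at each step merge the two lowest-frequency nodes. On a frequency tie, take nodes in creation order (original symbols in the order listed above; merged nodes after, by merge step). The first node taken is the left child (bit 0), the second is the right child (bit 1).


Huffman tree construction:
Step 1: Merge D(6) + I(13) = 19
Step 2: Merge (D+I)(19) + C(27) = 46
Read each symbol's code off the tree from the root (left child = 0, right child = 1).

Codes:
  I: 01 (length 2)
  D: 00 (length 2)
  C: 1 (length 1)
Average code length: 65/46 = 1.4130 bits/symbol


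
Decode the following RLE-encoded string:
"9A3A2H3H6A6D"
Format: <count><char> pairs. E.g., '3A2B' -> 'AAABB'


Expanding each <count><char> pair:
  9A -> 'AAAAAAAAA'
  3A -> 'AAA'
  2H -> 'HH'
  3H -> 'HHH'
  6A -> 'AAAAAA'
  6D -> 'DDDDDD'

Decoded = AAAAAAAAAAAAHHHHHAAAAAADDDDDD


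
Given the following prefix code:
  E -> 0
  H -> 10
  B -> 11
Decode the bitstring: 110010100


Decoding step by step:
Bits 11 -> B
Bits 0 -> E
Bits 0 -> E
Bits 10 -> H
Bits 10 -> H
Bits 0 -> E


Decoded message: BEEHHE


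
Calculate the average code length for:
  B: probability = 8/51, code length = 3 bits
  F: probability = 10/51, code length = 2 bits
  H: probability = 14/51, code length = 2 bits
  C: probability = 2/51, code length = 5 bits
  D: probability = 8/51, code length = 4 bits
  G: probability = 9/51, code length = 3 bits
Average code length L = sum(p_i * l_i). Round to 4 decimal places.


Weighted contributions p_i * l_i:
  B: (8/51) * 3 = 24/51
  F: (10/51) * 2 = 20/51
  H: (14/51) * 2 = 28/51
  C: (2/51) * 5 = 10/51
  D: (8/51) * 4 = 32/51
  G: (9/51) * 3 = 27/51
Sum = (24 + 20 + 28 + 10 + 32 + 27)/51 = 141/51

L = 141/51 = 2.7647 bits/symbol


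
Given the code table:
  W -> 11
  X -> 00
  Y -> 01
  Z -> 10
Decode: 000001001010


Decoding:
00 -> X
00 -> X
01 -> Y
00 -> X
10 -> Z
10 -> Z


Result: XXYXZZ


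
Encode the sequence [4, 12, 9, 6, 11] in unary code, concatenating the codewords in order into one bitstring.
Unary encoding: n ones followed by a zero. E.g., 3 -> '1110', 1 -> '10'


Encode each number as n ones followed by a terminating 0:
  4 -> 11110 (5 bits)
  12 -> 1111111111110 (13 bits)
  9 -> 1111111110 (10 bits)
  6 -> 1111110 (7 bits)
  11 -> 111111111110 (12 bits)
Total length = 5 + 13 + 10 + 7 + 12 = 47 bits.

Unary([4, 12, 9, 6, 11]) = 11110111111111111011111111101111110111111111110 (47 bits)


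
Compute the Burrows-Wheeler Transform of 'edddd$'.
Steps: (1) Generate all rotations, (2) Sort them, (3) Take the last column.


Rotations (sorted):
  0: $edddd -> last char: d
  1: d$eddd -> last char: d
  2: dd$edd -> last char: d
  3: ddd$ed -> last char: d
  4: dddd$e -> last char: e
  5: edddd$ -> last char: $


BWT = dddde$


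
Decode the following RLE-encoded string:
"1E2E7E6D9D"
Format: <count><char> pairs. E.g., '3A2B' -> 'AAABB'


Expanding each <count><char> pair:
  1E -> 'E'
  2E -> 'EE'
  7E -> 'EEEEEEE'
  6D -> 'DDDDDD'
  9D -> 'DDDDDDDDD'

Decoded = EEEEEEEEEEDDDDDDDDDDDDDDD


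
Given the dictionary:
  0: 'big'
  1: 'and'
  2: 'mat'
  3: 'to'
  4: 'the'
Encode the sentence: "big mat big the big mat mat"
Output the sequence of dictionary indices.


Look up each word in the dictionary:
  'big' -> 0
  'mat' -> 2
  'big' -> 0
  'the' -> 4
  'big' -> 0
  'mat' -> 2
  'mat' -> 2

Encoded: [0, 2, 0, 4, 0, 2, 2]


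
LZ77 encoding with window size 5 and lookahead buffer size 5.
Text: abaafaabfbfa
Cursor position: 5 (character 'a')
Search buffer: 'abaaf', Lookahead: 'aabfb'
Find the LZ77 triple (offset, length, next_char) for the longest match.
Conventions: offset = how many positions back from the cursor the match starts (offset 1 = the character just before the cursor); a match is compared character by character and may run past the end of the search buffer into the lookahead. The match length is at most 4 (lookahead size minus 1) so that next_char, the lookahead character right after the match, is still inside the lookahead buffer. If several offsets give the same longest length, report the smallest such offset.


Try each offset into the search buffer:
  offset=1 (pos 4, char 'f'): match length 0
  offset=2 (pos 3, char 'a'): match length 1
  offset=3 (pos 2, char 'a'): match length 2
  offset=4 (pos 1, char 'b'): match length 0
  offset=5 (pos 0, char 'a'): match length 1
Longest match has length 2 at offset 3.
next_char = character at position 5 + 2 = 7 -> 'b'

Best match: offset=3, length=2 (matching 'aa' starting at position 2)
LZ77 triple: (3, 2, 'b')


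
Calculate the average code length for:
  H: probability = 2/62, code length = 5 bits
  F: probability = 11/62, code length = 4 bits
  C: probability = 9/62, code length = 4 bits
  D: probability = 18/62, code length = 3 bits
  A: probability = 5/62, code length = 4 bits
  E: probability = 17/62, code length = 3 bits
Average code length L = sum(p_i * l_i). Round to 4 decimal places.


Weighted contributions p_i * l_i:
  H: (2/62) * 5 = 10/62
  F: (11/62) * 4 = 44/62
  C: (9/62) * 4 = 36/62
  D: (18/62) * 3 = 54/62
  A: (5/62) * 4 = 20/62
  E: (17/62) * 3 = 51/62
Sum = (10 + 44 + 36 + 54 + 20 + 51)/62 = 215/62

L = 215/62 = 3.4677 bits/symbol


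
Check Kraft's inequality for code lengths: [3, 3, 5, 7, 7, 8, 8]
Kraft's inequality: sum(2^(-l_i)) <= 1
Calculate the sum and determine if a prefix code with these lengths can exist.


Sum = 2^(-3) + 2^(-3) + 2^(-5) + 2^(-7) + 2^(-7) + 2^(-8) + 2^(-8)
    = 0.125 + 0.125 + 0.03125 + 0.0078125 + 0.0078125 + 0.00390625 + 0.00390625
    = 78/256 = 0.3046875
Since 0.3046875 <= 1, Kraft's inequality IS satisfied.
A prefix code with these lengths CAN exist.

Kraft sum = 0.3046875. Satisfied.


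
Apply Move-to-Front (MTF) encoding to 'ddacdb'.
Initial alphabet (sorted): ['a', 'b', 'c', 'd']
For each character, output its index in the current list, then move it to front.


MTF encoding:
'd': index 3 in ['a', 'b', 'c', 'd'] -> ['d', 'a', 'b', 'c']
'd': index 0 in ['d', 'a', 'b', 'c'] -> ['d', 'a', 'b', 'c']
'a': index 1 in ['d', 'a', 'b', 'c'] -> ['a', 'd', 'b', 'c']
'c': index 3 in ['a', 'd', 'b', 'c'] -> ['c', 'a', 'd', 'b']
'd': index 2 in ['c', 'a', 'd', 'b'] -> ['d', 'c', 'a', 'b']
'b': index 3 in ['d', 'c', 'a', 'b'] -> ['b', 'd', 'c', 'a']


Output: [3, 0, 1, 3, 2, 3]


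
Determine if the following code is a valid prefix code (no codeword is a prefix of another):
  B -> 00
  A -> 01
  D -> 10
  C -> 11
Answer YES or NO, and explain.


Checking each pair (does one codeword prefix another?):
  B='00' vs A='01': no prefix
  B='00' vs D='10': no prefix
  B='00' vs C='11': no prefix
  A='01' vs B='00': no prefix
  A='01' vs D='10': no prefix
  A='01' vs C='11': no prefix
  D='10' vs B='00': no prefix
  D='10' vs A='01': no prefix
  D='10' vs C='11': no prefix
  C='11' vs B='00': no prefix
  C='11' vs A='01': no prefix
  C='11' vs D='10': no prefix
No violation found over all pairs.

YES -- this is a valid prefix code. No codeword is a prefix of any other codeword.


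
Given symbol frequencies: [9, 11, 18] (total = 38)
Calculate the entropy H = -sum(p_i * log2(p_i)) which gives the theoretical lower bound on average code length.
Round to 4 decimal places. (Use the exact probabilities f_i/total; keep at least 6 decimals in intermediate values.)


Per-symbol terms -p_i * log2(p_i) with p_i = f_i/38:
  p = 9/38 = 0.236842: log2(p) = -2.078003, -p*log2(p) = 0.492158
  p = 11/38 = 0.289474: log2(p) = -1.788496, -p*log2(p) = 0.517722
  p = 18/38 = 0.473684: log2(p) = -1.078003, -p*log2(p) = 0.510633
H = 0.492158 + 0.517722 + 0.510633 = 1.520513

H = 1.5205 bits/symbol


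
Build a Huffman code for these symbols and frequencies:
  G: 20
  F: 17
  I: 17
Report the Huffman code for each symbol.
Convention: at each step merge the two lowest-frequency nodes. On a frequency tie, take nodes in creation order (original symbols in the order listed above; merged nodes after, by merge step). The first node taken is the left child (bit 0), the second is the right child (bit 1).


Huffman tree construction:
Step 1: Merge F(17) + I(17) = 34
Step 2: Merge G(20) + (F+I)(34) = 54
Read each symbol's code off the tree from the root (left child = 0, right child = 1).

Codes:
  G: 0 (length 1)
  F: 10 (length 2)
  I: 11 (length 2)
Average code length: 88/54 = 1.6296 bits/symbol


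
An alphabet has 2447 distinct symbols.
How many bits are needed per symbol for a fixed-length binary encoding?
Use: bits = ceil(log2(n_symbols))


log2(2447) = 11.2568
Bracket: 2^11 = 2048 < 2447 <= 2^12 = 4096
So ceil(log2(2447)) = 12

bits = ceil(log2(2447)) = ceil(11.2568) = 12 bits


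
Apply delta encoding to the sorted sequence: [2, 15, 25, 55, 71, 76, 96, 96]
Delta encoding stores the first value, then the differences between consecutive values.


First value: 2
Deltas:
  15 - 2 = 13
  25 - 15 = 10
  55 - 25 = 30
  71 - 55 = 16
  76 - 71 = 5
  96 - 76 = 20
  96 - 96 = 0


Delta encoded: [2, 13, 10, 30, 16, 5, 20, 0]


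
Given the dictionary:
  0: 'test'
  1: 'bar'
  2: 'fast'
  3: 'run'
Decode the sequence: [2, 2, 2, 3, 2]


Look up each index in the dictionary:
  2 -> 'fast'
  2 -> 'fast'
  2 -> 'fast'
  3 -> 'run'
  2 -> 'fast'

Decoded: "fast fast fast run fast"


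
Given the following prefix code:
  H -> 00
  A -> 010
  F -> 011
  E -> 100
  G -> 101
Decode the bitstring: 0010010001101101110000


Decoding step by step:
Bits 00 -> H
Bits 100 -> E
Bits 100 -> E
Bits 011 -> F
Bits 011 -> F
Bits 011 -> F
Bits 100 -> E
Bits 00 -> H


Decoded message: HEEFFFEH


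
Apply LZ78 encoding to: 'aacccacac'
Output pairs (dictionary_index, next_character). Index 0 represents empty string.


LZ78 encoding steps:
Dictionary: {0: ''}
Step 1: w='' (idx 0), next='a' -> output (0, 'a'), add 'a' as idx 1
Step 2: w='a' (idx 1), next='c' -> output (1, 'c'), add 'ac' as idx 2
Step 3: w='' (idx 0), next='c' -> output (0, 'c'), add 'c' as idx 3
Step 4: w='c' (idx 3), next='a' -> output (3, 'a'), add 'ca' as idx 4
Step 5: w='ca' (idx 4), next='c' -> output (4, 'c'), add 'cac' as idx 5


Encoded: [(0, 'a'), (1, 'c'), (0, 'c'), (3, 'a'), (4, 'c')]


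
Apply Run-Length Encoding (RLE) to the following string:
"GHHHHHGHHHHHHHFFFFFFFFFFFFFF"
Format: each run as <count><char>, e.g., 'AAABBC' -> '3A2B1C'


Scanning runs left to right:
  i=0: run of 'G' x 1 -> '1G'
  i=1: run of 'H' x 5 -> '5H'
  i=6: run of 'G' x 1 -> '1G'
  i=7: run of 'H' x 7 -> '7H'
  i=14: run of 'F' x 14 -> '14F'

RLE = 1G5H1G7H14F


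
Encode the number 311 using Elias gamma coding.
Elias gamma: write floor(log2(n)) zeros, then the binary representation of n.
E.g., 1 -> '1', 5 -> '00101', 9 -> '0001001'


num_bits = floor(log2(311)) + 1 = 9
leading_zeros = num_bits - 1 = 8
binary(311) = 100110111

Elias gamma(311) = '00000000' + '100110111' = 00000000100110111 (17 bits)


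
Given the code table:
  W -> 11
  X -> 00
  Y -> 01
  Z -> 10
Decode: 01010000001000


Decoding:
01 -> Y
01 -> Y
00 -> X
00 -> X
00 -> X
10 -> Z
00 -> X


Result: YYXXXZX


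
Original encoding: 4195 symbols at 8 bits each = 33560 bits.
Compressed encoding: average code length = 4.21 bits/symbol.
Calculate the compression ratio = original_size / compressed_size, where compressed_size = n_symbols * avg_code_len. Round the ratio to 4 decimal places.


original_size = n_symbols * orig_bits = 4195 * 8 = 33560 bits
compressed_size = n_symbols * avg_code_len = 4195 * 4.21 = 17660.95 bits
ratio = original_size / compressed_size = 33560 / 17660.95 = 1.9002

Compression ratio = 1.9002


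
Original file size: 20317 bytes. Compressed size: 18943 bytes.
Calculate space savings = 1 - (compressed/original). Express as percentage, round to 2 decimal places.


ratio = compressed/original = 18943/20317 = 0.932372
savings = 1 - ratio = 1 - 0.932372 = 0.067628
as a percentage: 0.067628 * 100 = 6.76%

Space savings = 1 - 18943/20317 = 6.76%


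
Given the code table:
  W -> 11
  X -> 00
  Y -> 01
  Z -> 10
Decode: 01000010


Decoding:
01 -> Y
00 -> X
00 -> X
10 -> Z


Result: YXXZ


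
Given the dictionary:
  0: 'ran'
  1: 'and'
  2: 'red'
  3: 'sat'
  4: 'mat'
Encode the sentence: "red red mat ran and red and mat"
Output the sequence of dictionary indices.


Look up each word in the dictionary:
  'red' -> 2
  'red' -> 2
  'mat' -> 4
  'ran' -> 0
  'and' -> 1
  'red' -> 2
  'and' -> 1
  'mat' -> 4

Encoded: [2, 2, 4, 0, 1, 2, 1, 4]


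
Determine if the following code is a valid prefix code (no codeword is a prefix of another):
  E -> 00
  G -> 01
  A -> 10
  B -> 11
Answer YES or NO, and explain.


Checking each pair (does one codeword prefix another?):
  E='00' vs G='01': no prefix
  E='00' vs A='10': no prefix
  E='00' vs B='11': no prefix
  G='01' vs E='00': no prefix
  G='01' vs A='10': no prefix
  G='01' vs B='11': no prefix
  A='10' vs E='00': no prefix
  A='10' vs G='01': no prefix
  A='10' vs B='11': no prefix
  B='11' vs E='00': no prefix
  B='11' vs G='01': no prefix
  B='11' vs A='10': no prefix
No violation found over all pairs.

YES -- this is a valid prefix code. No codeword is a prefix of any other codeword.


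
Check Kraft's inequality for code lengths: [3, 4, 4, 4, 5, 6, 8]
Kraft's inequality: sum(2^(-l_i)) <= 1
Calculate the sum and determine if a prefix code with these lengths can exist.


Sum = 2^(-3) + 2^(-4) + 2^(-4) + 2^(-4) + 2^(-5) + 2^(-6) + 2^(-8)
    = 0.125 + 0.0625 + 0.0625 + 0.0625 + 0.03125 + 0.015625 + 0.00390625
    = 93/256 = 0.36328125
Since 0.36328125 <= 1, Kraft's inequality IS satisfied.
A prefix code with these lengths CAN exist.

Kraft sum = 0.36328125. Satisfied.


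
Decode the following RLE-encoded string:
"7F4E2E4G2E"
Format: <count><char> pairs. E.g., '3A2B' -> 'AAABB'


Expanding each <count><char> pair:
  7F -> 'FFFFFFF'
  4E -> 'EEEE'
  2E -> 'EE'
  4G -> 'GGGG'
  2E -> 'EE'

Decoded = FFFFFFFEEEEEEGGGGEE


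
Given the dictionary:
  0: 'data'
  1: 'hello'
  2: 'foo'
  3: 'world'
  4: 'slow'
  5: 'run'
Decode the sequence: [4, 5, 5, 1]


Look up each index in the dictionary:
  4 -> 'slow'
  5 -> 'run'
  5 -> 'run'
  1 -> 'hello'

Decoded: "slow run run hello"


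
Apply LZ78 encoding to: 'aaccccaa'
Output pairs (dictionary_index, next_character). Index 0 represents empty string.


LZ78 encoding steps:
Dictionary: {0: ''}
Step 1: w='' (idx 0), next='a' -> output (0, 'a'), add 'a' as idx 1
Step 2: w='a' (idx 1), next='c' -> output (1, 'c'), add 'ac' as idx 2
Step 3: w='' (idx 0), next='c' -> output (0, 'c'), add 'c' as idx 3
Step 4: w='c' (idx 3), next='c' -> output (3, 'c'), add 'cc' as idx 4
Step 5: w='a' (idx 1), next='a' -> output (1, 'a'), add 'aa' as idx 5


Encoded: [(0, 'a'), (1, 'c'), (0, 'c'), (3, 'c'), (1, 'a')]


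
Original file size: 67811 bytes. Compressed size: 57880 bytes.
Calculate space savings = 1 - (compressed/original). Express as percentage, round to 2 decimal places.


ratio = compressed/original = 57880/67811 = 0.853549
savings = 1 - ratio = 1 - 0.853549 = 0.146451
as a percentage: 0.146451 * 100 = 14.65%

Space savings = 1 - 57880/67811 = 14.65%


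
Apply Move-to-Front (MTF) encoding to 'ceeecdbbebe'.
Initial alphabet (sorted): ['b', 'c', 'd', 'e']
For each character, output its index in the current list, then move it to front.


MTF encoding:
'c': index 1 in ['b', 'c', 'd', 'e'] -> ['c', 'b', 'd', 'e']
'e': index 3 in ['c', 'b', 'd', 'e'] -> ['e', 'c', 'b', 'd']
'e': index 0 in ['e', 'c', 'b', 'd'] -> ['e', 'c', 'b', 'd']
'e': index 0 in ['e', 'c', 'b', 'd'] -> ['e', 'c', 'b', 'd']
'c': index 1 in ['e', 'c', 'b', 'd'] -> ['c', 'e', 'b', 'd']
'd': index 3 in ['c', 'e', 'b', 'd'] -> ['d', 'c', 'e', 'b']
'b': index 3 in ['d', 'c', 'e', 'b'] -> ['b', 'd', 'c', 'e']
'b': index 0 in ['b', 'd', 'c', 'e'] -> ['b', 'd', 'c', 'e']
'e': index 3 in ['b', 'd', 'c', 'e'] -> ['e', 'b', 'd', 'c']
'b': index 1 in ['e', 'b', 'd', 'c'] -> ['b', 'e', 'd', 'c']
'e': index 1 in ['b', 'e', 'd', 'c'] -> ['e', 'b', 'd', 'c']


Output: [1, 3, 0, 0, 1, 3, 3, 0, 3, 1, 1]
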